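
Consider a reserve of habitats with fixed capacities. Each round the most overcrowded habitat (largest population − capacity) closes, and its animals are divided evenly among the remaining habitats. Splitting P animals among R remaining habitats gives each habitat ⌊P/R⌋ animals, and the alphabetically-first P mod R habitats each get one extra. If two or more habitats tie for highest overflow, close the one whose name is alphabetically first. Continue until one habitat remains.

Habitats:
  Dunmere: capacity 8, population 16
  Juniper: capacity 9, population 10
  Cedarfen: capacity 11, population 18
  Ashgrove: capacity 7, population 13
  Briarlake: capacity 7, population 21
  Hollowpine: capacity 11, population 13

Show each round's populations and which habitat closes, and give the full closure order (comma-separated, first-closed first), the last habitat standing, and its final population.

Closure order: Briarlake, Dunmere, Ashgrove, Cedarfen, Hollowpine
Last habitat: Juniper with 91 animals

Round 1: Ashgrove=13 Briarlake=21 Cedarfen=18 Dunmere=16 Hollowpine=13 Juniper=10 → close Briarlake (overflow 14)
  21÷5 = 4 each, +1 to first 1
Round 2: Ashgrove=18 Cedarfen=22 Dunmere=20 Hollowpine=17 Juniper=14 → close Dunmere (overflow 12)
  20÷4 = 5 each, +1 to first 0
Round 3: Ashgrove=23 Cedarfen=27 Hollowpine=22 Juniper=19 → close Ashgrove (overflow 16)
  23÷3 = 7 each, +1 to first 2
Round 4: Cedarfen=35 Hollowpine=30 Juniper=26 → close Cedarfen (overflow 24)
  35÷2 = 17 each, +1 to first 1
Round 5: Hollowpine=48 Juniper=43 → close Hollowpine (overflow 37)
  48÷1 = 48 each, +1 to first 0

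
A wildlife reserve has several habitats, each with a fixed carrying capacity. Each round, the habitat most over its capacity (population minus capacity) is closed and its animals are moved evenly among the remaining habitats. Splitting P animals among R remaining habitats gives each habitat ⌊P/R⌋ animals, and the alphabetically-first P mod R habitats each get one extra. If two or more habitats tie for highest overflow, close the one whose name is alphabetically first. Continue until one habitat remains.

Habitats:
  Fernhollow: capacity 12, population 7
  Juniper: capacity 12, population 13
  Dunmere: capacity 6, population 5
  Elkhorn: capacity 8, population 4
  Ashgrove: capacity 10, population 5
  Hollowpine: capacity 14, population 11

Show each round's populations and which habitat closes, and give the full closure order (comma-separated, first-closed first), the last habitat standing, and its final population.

Round 1: Ashgrove=5 Dunmere=5 Elkhorn=4 Fernhollow=7 Hollowpine=11 Juniper=13 → close Juniper (overflow 1)
  13÷5 = 2 each, +1 to first 3
Round 2: Ashgrove=8 Dunmere=8 Elkhorn=7 Fernhollow=9 Hollowpine=13 → close Dunmere (overflow 2)
  8÷4 = 2 each, +1 to first 0
Round 3: Ashgrove=10 Elkhorn=9 Fernhollow=11 Hollowpine=15 → close Elkhorn (overflow 1)
  9÷3 = 3 each, +1 to first 0
Round 4: Ashgrove=13 Fernhollow=14 Hollowpine=18 → close Hollowpine (overflow 4)
  18÷2 = 9 each, +1 to first 0
Round 5: Ashgrove=22 Fernhollow=23 → close Ashgrove (overflow 12)
  22÷1 = 22 each, +1 to first 0

Closure order: Juniper, Dunmere, Elkhorn, Hollowpine, Ashgrove
Last habitat: Fernhollow with 45 animals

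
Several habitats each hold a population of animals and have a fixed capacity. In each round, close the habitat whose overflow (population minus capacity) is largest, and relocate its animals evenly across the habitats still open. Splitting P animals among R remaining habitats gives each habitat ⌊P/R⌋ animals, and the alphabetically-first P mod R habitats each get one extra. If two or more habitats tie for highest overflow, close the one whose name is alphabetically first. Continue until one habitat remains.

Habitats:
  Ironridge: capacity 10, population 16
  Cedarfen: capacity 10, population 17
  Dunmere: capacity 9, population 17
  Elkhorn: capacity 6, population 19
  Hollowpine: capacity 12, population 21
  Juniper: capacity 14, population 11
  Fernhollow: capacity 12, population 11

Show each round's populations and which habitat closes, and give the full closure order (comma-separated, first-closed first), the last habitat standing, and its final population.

Round 1: Cedarfen=17 Dunmere=17 Elkhorn=19 Fernhollow=11 Hollowpine=21 Ironridge=16 Juniper=11 → close Elkhorn (overflow 13)
  19÷6 = 3 each, +1 to first 1
Round 2: Cedarfen=21 Dunmere=20 Fernhollow=14 Hollowpine=24 Ironridge=19 Juniper=14 → close Hollowpine (overflow 12)
  24÷5 = 4 each, +1 to first 4
Round 3: Cedarfen=26 Dunmere=25 Fernhollow=19 Ironridge=24 Juniper=18 → close Cedarfen (overflow 16)
  26÷4 = 6 each, +1 to first 2
Round 4: Dunmere=32 Fernhollow=26 Ironridge=30 Juniper=24 → close Dunmere (overflow 23)
  32÷3 = 10 each, +1 to first 2
Round 5: Fernhollow=37 Ironridge=41 Juniper=34 → close Ironridge (overflow 31)
  41÷2 = 20 each, +1 to first 1
Round 6: Fernhollow=58 Juniper=54 → close Fernhollow (overflow 46)
  58÷1 = 58 each, +1 to first 0

Closure order: Elkhorn, Hollowpine, Cedarfen, Dunmere, Ironridge, Fernhollow
Last habitat: Juniper with 112 animals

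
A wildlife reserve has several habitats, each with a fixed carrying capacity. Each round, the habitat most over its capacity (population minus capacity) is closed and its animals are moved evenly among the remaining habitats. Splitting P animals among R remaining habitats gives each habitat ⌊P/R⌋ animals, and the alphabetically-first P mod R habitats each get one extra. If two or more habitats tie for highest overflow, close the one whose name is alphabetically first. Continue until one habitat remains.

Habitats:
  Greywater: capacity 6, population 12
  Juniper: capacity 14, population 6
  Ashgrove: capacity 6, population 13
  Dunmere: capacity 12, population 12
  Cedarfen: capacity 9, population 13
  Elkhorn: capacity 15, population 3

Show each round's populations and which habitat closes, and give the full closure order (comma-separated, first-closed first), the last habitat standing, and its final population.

Closure order: Ashgrove, Greywater, Cedarfen, Dunmere, Juniper
Last habitat: Elkhorn with 59 animals

Round 1: Ashgrove=13 Cedarfen=13 Dunmere=12 Elkhorn=3 Greywater=12 Juniper=6 → close Ashgrove (overflow 7)
  13÷5 = 2 each, +1 to first 3
Round 2: Cedarfen=16 Dunmere=15 Elkhorn=6 Greywater=14 Juniper=8 → close Greywater (overflow 8)
  14÷4 = 3 each, +1 to first 2
Round 3: Cedarfen=20 Dunmere=19 Elkhorn=9 Juniper=11 → close Cedarfen (overflow 11)
  20÷3 = 6 each, +1 to first 2
Round 4: Dunmere=26 Elkhorn=16 Juniper=17 → close Dunmere (overflow 14)
  26÷2 = 13 each, +1 to first 0
Round 5: Elkhorn=29 Juniper=30 → close Juniper (overflow 16)
  30÷1 = 30 each, +1 to first 0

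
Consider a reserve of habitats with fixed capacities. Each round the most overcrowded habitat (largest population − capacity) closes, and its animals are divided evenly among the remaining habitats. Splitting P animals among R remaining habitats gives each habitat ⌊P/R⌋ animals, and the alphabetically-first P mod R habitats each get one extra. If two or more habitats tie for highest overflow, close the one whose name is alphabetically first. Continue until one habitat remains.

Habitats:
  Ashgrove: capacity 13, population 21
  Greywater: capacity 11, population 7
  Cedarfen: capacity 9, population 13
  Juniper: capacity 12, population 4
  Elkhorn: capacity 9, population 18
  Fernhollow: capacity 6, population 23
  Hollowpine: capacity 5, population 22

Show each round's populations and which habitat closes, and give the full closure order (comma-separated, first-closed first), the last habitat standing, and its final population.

Round 1: Ashgrove=21 Cedarfen=13 Elkhorn=18 Fernhollow=23 Greywater=7 Hollowpine=22 Juniper=4 → close Fernhollow (overflow 17)
  23÷6 = 3 each, +1 to first 5
Round 2: Ashgrove=25 Cedarfen=17 Elkhorn=22 Greywater=11 Hollowpine=26 Juniper=7 → close Hollowpine (overflow 21)
  26÷5 = 5 each, +1 to first 1
Round 3: Ashgrove=31 Cedarfen=22 Elkhorn=27 Greywater=16 Juniper=12 → close Ashgrove (overflow 18)
  31÷4 = 7 each, +1 to first 3
Round 4: Cedarfen=30 Elkhorn=35 Greywater=24 Juniper=19 → close Elkhorn (overflow 26)
  35÷3 = 11 each, +1 to first 2
Round 5: Cedarfen=42 Greywater=36 Juniper=30 → close Cedarfen (overflow 33)
  42÷2 = 21 each, +1 to first 0
Round 6: Greywater=57 Juniper=51 → close Greywater (overflow 46)
  57÷1 = 57 each, +1 to first 0

Closure order: Fernhollow, Hollowpine, Ashgrove, Elkhorn, Cedarfen, Greywater
Last habitat: Juniper with 108 animals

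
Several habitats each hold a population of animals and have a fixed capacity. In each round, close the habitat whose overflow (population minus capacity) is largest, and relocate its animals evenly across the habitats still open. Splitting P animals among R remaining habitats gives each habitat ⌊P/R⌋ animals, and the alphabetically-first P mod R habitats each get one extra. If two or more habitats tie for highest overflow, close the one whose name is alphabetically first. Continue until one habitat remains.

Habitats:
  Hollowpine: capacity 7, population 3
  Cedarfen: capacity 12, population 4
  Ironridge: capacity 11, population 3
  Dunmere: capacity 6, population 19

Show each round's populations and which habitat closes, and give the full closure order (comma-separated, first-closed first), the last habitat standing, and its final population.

Round 1: Cedarfen=4 Dunmere=19 Hollowpine=3 Ironridge=3 → close Dunmere (overflow 13)
  19÷3 = 6 each, +1 to first 1
Round 2: Cedarfen=11 Hollowpine=9 Ironridge=9 → close Hollowpine (overflow 2)
  9÷2 = 4 each, +1 to first 1
Round 3: Cedarfen=16 Ironridge=13 → close Cedarfen (overflow 4)
  16÷1 = 16 each, +1 to first 0

Closure order: Dunmere, Hollowpine, Cedarfen
Last habitat: Ironridge with 29 animals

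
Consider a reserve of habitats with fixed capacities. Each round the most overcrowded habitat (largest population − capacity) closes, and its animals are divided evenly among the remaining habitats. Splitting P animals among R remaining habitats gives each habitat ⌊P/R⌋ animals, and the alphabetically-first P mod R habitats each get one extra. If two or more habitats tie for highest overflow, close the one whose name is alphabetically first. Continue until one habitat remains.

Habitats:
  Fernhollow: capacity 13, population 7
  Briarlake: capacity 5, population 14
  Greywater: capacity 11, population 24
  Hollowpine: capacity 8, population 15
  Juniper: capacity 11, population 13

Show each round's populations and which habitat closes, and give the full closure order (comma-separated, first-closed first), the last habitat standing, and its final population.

Closure order: Greywater, Briarlake, Hollowpine, Juniper
Last habitat: Fernhollow with 73 animals

Round 1: Briarlake=14 Fernhollow=7 Greywater=24 Hollowpine=15 Juniper=13 → close Greywater (overflow 13)
  24÷4 = 6 each, +1 to first 0
Round 2: Briarlake=20 Fernhollow=13 Hollowpine=21 Juniper=19 → close Briarlake (overflow 15)
  20÷3 = 6 each, +1 to first 2
Round 3: Fernhollow=20 Hollowpine=28 Juniper=25 → close Hollowpine (overflow 20)
  28÷2 = 14 each, +1 to first 0
Round 4: Fernhollow=34 Juniper=39 → close Juniper (overflow 28)
  39÷1 = 39 each, +1 to first 0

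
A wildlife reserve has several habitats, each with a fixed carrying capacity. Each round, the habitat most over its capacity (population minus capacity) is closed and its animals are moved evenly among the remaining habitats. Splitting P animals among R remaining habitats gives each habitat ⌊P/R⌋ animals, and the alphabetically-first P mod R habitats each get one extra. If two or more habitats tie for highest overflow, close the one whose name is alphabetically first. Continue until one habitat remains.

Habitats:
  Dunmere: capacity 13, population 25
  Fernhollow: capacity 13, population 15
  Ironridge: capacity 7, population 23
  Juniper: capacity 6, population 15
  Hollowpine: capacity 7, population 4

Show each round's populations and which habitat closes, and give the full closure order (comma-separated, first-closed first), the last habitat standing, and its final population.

Round 1: Dunmere=25 Fernhollow=15 Hollowpine=4 Ironridge=23 Juniper=15 → close Ironridge (overflow 16)
  23÷4 = 5 each, +1 to first 3
Round 2: Dunmere=31 Fernhollow=21 Hollowpine=10 Juniper=20 → close Dunmere (overflow 18)
  31÷3 = 10 each, +1 to first 1
Round 3: Fernhollow=32 Hollowpine=20 Juniper=30 → close Juniper (overflow 24)
  30÷2 = 15 each, +1 to first 0
Round 4: Fernhollow=47 Hollowpine=35 → close Fernhollow (overflow 34)
  47÷1 = 47 each, +1 to first 0

Closure order: Ironridge, Dunmere, Juniper, Fernhollow
Last habitat: Hollowpine with 82 animals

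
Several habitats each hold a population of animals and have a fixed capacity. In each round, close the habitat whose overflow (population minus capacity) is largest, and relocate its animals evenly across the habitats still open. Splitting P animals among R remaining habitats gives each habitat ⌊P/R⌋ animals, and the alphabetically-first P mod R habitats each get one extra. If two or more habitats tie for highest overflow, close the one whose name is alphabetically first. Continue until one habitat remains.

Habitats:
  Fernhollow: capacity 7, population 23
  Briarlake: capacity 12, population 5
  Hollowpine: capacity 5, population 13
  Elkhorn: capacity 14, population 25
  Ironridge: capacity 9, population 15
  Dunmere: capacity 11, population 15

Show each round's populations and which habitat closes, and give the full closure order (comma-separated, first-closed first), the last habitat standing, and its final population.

Round 1: Briarlake=5 Dunmere=15 Elkhorn=25 Fernhollow=23 Hollowpine=13 Ironridge=15 → close Fernhollow (overflow 16)
  23÷5 = 4 each, +1 to first 3
Round 2: Briarlake=10 Dunmere=20 Elkhorn=30 Hollowpine=17 Ironridge=19 → close Elkhorn (overflow 16)
  30÷4 = 7 each, +1 to first 2
Round 3: Briarlake=18 Dunmere=28 Hollowpine=24 Ironridge=26 → close Hollowpine (overflow 19)
  24÷3 = 8 each, +1 to first 0
Round 4: Briarlake=26 Dunmere=36 Ironridge=34 → close Dunmere (overflow 25)
  36÷2 = 18 each, +1 to first 0
Round 5: Briarlake=44 Ironridge=52 → close Ironridge (overflow 43)
  52÷1 = 52 each, +1 to first 0

Closure order: Fernhollow, Elkhorn, Hollowpine, Dunmere, Ironridge
Last habitat: Briarlake with 96 animals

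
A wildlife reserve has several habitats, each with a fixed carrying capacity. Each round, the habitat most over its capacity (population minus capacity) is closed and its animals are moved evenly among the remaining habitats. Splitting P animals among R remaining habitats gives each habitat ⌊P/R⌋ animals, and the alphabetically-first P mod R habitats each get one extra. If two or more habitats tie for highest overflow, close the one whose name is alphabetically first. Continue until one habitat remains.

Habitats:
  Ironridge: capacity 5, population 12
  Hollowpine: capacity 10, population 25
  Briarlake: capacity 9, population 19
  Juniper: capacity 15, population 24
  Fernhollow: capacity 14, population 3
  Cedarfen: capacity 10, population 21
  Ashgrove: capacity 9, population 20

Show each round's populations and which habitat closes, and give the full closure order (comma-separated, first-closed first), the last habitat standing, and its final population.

Closure order: Hollowpine, Ashgrove, Cedarfen, Briarlake, Juniper, Ironridge
Last habitat: Fernhollow with 124 animals

Round 1: Ashgrove=20 Briarlake=19 Cedarfen=21 Fernhollow=3 Hollowpine=25 Ironridge=12 Juniper=24 → close Hollowpine (overflow 15)
  25÷6 = 4 each, +1 to first 1
Round 2: Ashgrove=25 Briarlake=23 Cedarfen=25 Fernhollow=7 Ironridge=16 Juniper=28 → close Ashgrove (overflow 16)
  25÷5 = 5 each, +1 to first 0
Round 3: Briarlake=28 Cedarfen=30 Fernhollow=12 Ironridge=21 Juniper=33 → close Cedarfen (overflow 20)
  30÷4 = 7 each, +1 to first 2
Round 4: Briarlake=36 Fernhollow=20 Ironridge=28 Juniper=40 → close Briarlake (overflow 27)
  36÷3 = 12 each, +1 to first 0
Round 5: Fernhollow=32 Ironridge=40 Juniper=52 → close Juniper (overflow 37)
  52÷2 = 26 each, +1 to first 0
Round 6: Fernhollow=58 Ironridge=66 → close Ironridge (overflow 61)
  66÷1 = 66 each, +1 to first 0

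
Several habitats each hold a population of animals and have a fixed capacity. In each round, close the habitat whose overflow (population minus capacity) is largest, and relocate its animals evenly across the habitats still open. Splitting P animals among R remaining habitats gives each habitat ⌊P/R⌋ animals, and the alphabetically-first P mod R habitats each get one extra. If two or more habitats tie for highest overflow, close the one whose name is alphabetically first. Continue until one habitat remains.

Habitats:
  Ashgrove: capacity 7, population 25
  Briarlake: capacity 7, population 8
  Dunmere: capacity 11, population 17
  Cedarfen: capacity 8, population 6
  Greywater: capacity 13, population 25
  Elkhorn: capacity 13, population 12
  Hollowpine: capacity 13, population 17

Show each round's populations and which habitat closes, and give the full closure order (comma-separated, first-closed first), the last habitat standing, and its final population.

Round 1: Ashgrove=25 Briarlake=8 Cedarfen=6 Dunmere=17 Elkhorn=12 Greywater=25 Hollowpine=17 → close Ashgrove (overflow 18)
  25÷6 = 4 each, +1 to first 1
Round 2: Briarlake=13 Cedarfen=10 Dunmere=21 Elkhorn=16 Greywater=29 Hollowpine=21 → close Greywater (overflow 16)
  29÷5 = 5 each, +1 to first 4
Round 3: Briarlake=19 Cedarfen=16 Dunmere=27 Elkhorn=22 Hollowpine=26 → close Dunmere (overflow 16)
  27÷4 = 6 each, +1 to first 3
Round 4: Briarlake=26 Cedarfen=23 Elkhorn=29 Hollowpine=32 → close Briarlake (overflow 19)
  26÷3 = 8 each, +1 to first 2
Round 5: Cedarfen=32 Elkhorn=38 Hollowpine=40 → close Hollowpine (overflow 27)
  40÷2 = 20 each, +1 to first 0
Round 6: Cedarfen=52 Elkhorn=58 → close Elkhorn (overflow 45)
  58÷1 = 58 each, +1 to first 0

Closure order: Ashgrove, Greywater, Dunmere, Briarlake, Hollowpine, Elkhorn
Last habitat: Cedarfen with 110 animals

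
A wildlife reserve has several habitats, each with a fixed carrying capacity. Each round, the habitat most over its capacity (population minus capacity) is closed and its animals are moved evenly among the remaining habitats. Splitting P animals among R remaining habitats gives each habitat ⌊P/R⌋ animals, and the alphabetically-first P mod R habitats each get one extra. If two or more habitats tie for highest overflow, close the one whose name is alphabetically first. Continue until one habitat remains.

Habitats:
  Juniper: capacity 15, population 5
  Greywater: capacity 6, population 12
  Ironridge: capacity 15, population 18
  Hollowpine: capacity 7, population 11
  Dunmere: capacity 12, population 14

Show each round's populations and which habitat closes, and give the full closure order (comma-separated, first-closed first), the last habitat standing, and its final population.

Round 1: Dunmere=14 Greywater=12 Hollowpine=11 Ironridge=18 Juniper=5 → close Greywater (overflow 6)
  12÷4 = 3 each, +1 to first 0
Round 2: Dunmere=17 Hollowpine=14 Ironridge=21 Juniper=8 → close Hollowpine (overflow 7)
  14÷3 = 4 each, +1 to first 2
Round 3: Dunmere=22 Ironridge=26 Juniper=12 → close Ironridge (overflow 11)
  26÷2 = 13 each, +1 to first 0
Round 4: Dunmere=35 Juniper=25 → close Dunmere (overflow 23)
  35÷1 = 35 each, +1 to first 0

Closure order: Greywater, Hollowpine, Ironridge, Dunmere
Last habitat: Juniper with 60 animals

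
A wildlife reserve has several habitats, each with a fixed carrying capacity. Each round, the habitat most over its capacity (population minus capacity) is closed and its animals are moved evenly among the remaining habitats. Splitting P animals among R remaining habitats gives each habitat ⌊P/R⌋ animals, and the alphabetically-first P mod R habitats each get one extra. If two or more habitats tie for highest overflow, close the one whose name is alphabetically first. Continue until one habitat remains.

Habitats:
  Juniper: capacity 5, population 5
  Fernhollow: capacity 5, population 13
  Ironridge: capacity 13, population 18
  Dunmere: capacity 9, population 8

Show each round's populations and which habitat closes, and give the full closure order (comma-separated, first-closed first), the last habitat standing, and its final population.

Round 1: Dunmere=8 Fernhollow=13 Ironridge=18 Juniper=5 → close Fernhollow (overflow 8)
  13÷3 = 4 each, +1 to first 1
Round 2: Dunmere=13 Ironridge=22 Juniper=9 → close Ironridge (overflow 9)
  22÷2 = 11 each, +1 to first 0
Round 3: Dunmere=24 Juniper=20 → close Dunmere (overflow 15)
  24÷1 = 24 each, +1 to first 0

Closure order: Fernhollow, Ironridge, Dunmere
Last habitat: Juniper with 44 animals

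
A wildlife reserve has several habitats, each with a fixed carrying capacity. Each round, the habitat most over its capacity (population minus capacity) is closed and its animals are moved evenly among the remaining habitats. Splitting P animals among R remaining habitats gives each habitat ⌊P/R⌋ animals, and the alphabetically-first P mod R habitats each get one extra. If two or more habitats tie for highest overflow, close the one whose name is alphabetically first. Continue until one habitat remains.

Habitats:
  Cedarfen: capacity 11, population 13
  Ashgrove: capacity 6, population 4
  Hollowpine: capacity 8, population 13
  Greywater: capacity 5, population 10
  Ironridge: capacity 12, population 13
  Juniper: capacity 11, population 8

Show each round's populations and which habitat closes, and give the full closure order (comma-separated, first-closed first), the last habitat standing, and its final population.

Closure order: Greywater, Hollowpine, Cedarfen, Ironridge, Ashgrove
Last habitat: Juniper with 61 animals

Round 1: Ashgrove=4 Cedarfen=13 Greywater=10 Hollowpine=13 Ironridge=13 Juniper=8 → close Greywater (overflow 5)
  10÷5 = 2 each, +1 to first 0
Round 2: Ashgrove=6 Cedarfen=15 Hollowpine=15 Ironridge=15 Juniper=10 → close Hollowpine (overflow 7)
  15÷4 = 3 each, +1 to first 3
Round 3: Ashgrove=10 Cedarfen=19 Ironridge=19 Juniper=13 → close Cedarfen (overflow 8)
  19÷3 = 6 each, +1 to first 1
Round 4: Ashgrove=17 Ironridge=25 Juniper=19 → close Ironridge (overflow 13)
  25÷2 = 12 each, +1 to first 1
Round 5: Ashgrove=30 Juniper=31 → close Ashgrove (overflow 24)
  30÷1 = 30 each, +1 to first 0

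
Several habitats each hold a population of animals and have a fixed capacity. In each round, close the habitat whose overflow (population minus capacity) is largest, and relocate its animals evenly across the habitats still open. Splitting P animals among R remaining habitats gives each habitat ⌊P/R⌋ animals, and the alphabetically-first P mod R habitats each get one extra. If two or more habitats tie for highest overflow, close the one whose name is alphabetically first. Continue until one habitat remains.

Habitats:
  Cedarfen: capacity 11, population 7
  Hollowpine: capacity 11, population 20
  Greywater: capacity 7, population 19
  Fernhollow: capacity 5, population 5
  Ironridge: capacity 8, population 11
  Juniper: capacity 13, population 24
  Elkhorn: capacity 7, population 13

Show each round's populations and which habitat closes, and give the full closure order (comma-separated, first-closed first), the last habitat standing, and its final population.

Closure order: Greywater, Juniper, Hollowpine, Elkhorn, Ironridge, Fernhollow
Last habitat: Cedarfen with 99 animals

Round 1: Cedarfen=7 Elkhorn=13 Fernhollow=5 Greywater=19 Hollowpine=20 Ironridge=11 Juniper=24 → close Greywater (overflow 12)
  19÷6 = 3 each, +1 to first 1
Round 2: Cedarfen=11 Elkhorn=16 Fernhollow=8 Hollowpine=23 Ironridge=14 Juniper=27 → close Juniper (overflow 14)
  27÷5 = 5 each, +1 to first 2
Round 3: Cedarfen=17 Elkhorn=22 Fernhollow=13 Hollowpine=28 Ironridge=19 → close Hollowpine (overflow 17)
  28÷4 = 7 each, +1 to first 0
Round 4: Cedarfen=24 Elkhorn=29 Fernhollow=20 Ironridge=26 → close Elkhorn (overflow 22)
  29÷3 = 9 each, +1 to first 2
Round 5: Cedarfen=34 Fernhollow=30 Ironridge=35 → close Ironridge (overflow 27)
  35÷2 = 17 each, +1 to first 1
Round 6: Cedarfen=52 Fernhollow=47 → close Fernhollow (overflow 42)
  47÷1 = 47 each, +1 to first 0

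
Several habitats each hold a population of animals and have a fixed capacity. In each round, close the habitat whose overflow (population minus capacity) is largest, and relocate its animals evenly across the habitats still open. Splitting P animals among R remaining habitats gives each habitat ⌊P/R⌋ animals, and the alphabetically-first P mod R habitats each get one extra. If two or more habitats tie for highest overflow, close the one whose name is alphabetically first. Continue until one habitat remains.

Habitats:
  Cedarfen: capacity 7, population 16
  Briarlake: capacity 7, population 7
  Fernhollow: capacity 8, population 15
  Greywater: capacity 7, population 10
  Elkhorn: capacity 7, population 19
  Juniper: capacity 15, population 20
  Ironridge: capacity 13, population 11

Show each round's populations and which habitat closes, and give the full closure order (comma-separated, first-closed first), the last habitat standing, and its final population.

Round 1: Briarlake=7 Cedarfen=16 Elkhorn=19 Fernhollow=15 Greywater=10 Ironridge=11 Juniper=20 → close Elkhorn (overflow 12)
  19÷6 = 3 each, +1 to first 1
Round 2: Briarlake=11 Cedarfen=19 Fernhollow=18 Greywater=13 Ironridge=14 Juniper=23 → close Cedarfen (overflow 12)
  19÷5 = 3 each, +1 to first 4
Round 3: Briarlake=15 Fernhollow=22 Greywater=17 Ironridge=18 Juniper=26 → close Fernhollow (overflow 14)
  22÷4 = 5 each, +1 to first 2
Round 4: Briarlake=21 Greywater=23 Ironridge=23 Juniper=31 → close Greywater (overflow 16)
  23÷3 = 7 each, +1 to first 2
Round 5: Briarlake=29 Ironridge=31 Juniper=38 → close Juniper (overflow 23)
  38÷2 = 19 each, +1 to first 0
Round 6: Briarlake=48 Ironridge=50 → close Briarlake (overflow 41)
  48÷1 = 48 each, +1 to first 0

Closure order: Elkhorn, Cedarfen, Fernhollow, Greywater, Juniper, Briarlake
Last habitat: Ironridge with 98 animals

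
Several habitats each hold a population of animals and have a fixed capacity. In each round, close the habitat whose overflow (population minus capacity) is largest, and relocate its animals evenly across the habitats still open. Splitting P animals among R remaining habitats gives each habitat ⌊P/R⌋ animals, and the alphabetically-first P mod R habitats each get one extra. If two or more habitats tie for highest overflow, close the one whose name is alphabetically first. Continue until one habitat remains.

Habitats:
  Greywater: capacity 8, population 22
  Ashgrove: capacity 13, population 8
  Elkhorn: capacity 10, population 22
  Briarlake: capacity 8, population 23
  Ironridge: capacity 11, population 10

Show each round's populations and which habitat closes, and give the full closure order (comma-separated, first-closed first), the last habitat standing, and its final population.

Round 1: Ashgrove=8 Briarlake=23 Elkhorn=22 Greywater=22 Ironridge=10 → close Briarlake (overflow 15)
  23÷4 = 5 each, +1 to first 3
Round 2: Ashgrove=14 Elkhorn=28 Greywater=28 Ironridge=15 → close Greywater (overflow 20)
  28÷3 = 9 each, +1 to first 1
Round 3: Ashgrove=24 Elkhorn=37 Ironridge=24 → close Elkhorn (overflow 27)
  37÷2 = 18 each, +1 to first 1
Round 4: Ashgrove=43 Ironridge=42 → close Ironridge (overflow 31)
  42÷1 = 42 each, +1 to first 0

Closure order: Briarlake, Greywater, Elkhorn, Ironridge
Last habitat: Ashgrove with 85 animals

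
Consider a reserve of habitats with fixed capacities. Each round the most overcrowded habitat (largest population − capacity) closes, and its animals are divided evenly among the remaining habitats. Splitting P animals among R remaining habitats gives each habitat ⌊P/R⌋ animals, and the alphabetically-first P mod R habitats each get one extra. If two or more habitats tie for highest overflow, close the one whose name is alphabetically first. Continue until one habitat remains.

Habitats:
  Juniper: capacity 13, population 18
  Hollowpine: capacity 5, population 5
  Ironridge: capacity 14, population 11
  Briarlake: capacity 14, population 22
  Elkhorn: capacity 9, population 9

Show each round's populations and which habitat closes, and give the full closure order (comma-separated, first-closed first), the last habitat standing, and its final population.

Round 1: Briarlake=22 Elkhorn=9 Hollowpine=5 Ironridge=11 Juniper=18 → close Briarlake (overflow 8)
  22÷4 = 5 each, +1 to first 2
Round 2: Elkhorn=15 Hollowpine=11 Ironridge=16 Juniper=23 → close Juniper (overflow 10)
  23÷3 = 7 each, +1 to first 2
Round 3: Elkhorn=23 Hollowpine=19 Ironridge=23 → close Elkhorn (overflow 14)
  23÷2 = 11 each, +1 to first 1
Round 4: Hollowpine=31 Ironridge=34 → close Hollowpine (overflow 26)
  31÷1 = 31 each, +1 to first 0

Closure order: Briarlake, Juniper, Elkhorn, Hollowpine
Last habitat: Ironridge with 65 animals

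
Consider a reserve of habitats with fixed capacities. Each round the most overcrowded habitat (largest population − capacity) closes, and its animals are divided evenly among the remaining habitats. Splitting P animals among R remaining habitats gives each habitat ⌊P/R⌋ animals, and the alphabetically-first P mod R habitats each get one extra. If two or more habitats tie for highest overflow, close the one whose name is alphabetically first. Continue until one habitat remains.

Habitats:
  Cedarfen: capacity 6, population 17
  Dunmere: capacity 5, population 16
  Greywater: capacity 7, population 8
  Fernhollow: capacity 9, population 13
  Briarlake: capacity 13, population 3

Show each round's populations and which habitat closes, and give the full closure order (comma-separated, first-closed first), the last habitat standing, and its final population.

Round 1: Briarlake=3 Cedarfen=17 Dunmere=16 Fernhollow=13 Greywater=8 → close Cedarfen (overflow 11)
  17÷4 = 4 each, +1 to first 1
Round 2: Briarlake=8 Dunmere=20 Fernhollow=17 Greywater=12 → close Dunmere (overflow 15)
  20÷3 = 6 each, +1 to first 2
Round 3: Briarlake=15 Fernhollow=24 Greywater=18 → close Fernhollow (overflow 15)
  24÷2 = 12 each, +1 to first 0
Round 4: Briarlake=27 Greywater=30 → close Greywater (overflow 23)
  30÷1 = 30 each, +1 to first 0

Closure order: Cedarfen, Dunmere, Fernhollow, Greywater
Last habitat: Briarlake with 57 animals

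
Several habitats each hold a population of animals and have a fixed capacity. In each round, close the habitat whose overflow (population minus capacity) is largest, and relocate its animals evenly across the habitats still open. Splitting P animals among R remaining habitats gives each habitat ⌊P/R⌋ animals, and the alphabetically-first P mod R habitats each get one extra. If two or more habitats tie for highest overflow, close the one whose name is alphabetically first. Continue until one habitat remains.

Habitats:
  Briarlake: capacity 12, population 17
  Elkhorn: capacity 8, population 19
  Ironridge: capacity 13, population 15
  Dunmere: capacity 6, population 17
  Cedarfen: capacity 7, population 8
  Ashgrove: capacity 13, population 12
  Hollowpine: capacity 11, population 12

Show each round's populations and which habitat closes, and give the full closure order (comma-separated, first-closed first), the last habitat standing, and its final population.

Closure order: Dunmere, Elkhorn, Briarlake, Ashgrove, Cedarfen, Hollowpine
Last habitat: Ironridge with 100 animals

Round 1: Ashgrove=12 Briarlake=17 Cedarfen=8 Dunmere=17 Elkhorn=19 Hollowpine=12 Ironridge=15 → close Dunmere (overflow 11)
  17÷6 = 2 each, +1 to first 5
Round 2: Ashgrove=15 Briarlake=20 Cedarfen=11 Elkhorn=22 Hollowpine=15 Ironridge=17 → close Elkhorn (overflow 14)
  22÷5 = 4 each, +1 to first 2
Round 3: Ashgrove=20 Briarlake=25 Cedarfen=15 Hollowpine=19 Ironridge=21 → close Briarlake (overflow 13)
  25÷4 = 6 each, +1 to first 1
Round 4: Ashgrove=27 Cedarfen=21 Hollowpine=25 Ironridge=27 → close Ashgrove (overflow 14)
  27÷3 = 9 each, +1 to first 0
Round 5: Cedarfen=30 Hollowpine=34 Ironridge=36 → close Cedarfen (overflow 23)
  30÷2 = 15 each, +1 to first 0
Round 6: Hollowpine=49 Ironridge=51 → close Hollowpine (overflow 38)
  49÷1 = 49 each, +1 to first 0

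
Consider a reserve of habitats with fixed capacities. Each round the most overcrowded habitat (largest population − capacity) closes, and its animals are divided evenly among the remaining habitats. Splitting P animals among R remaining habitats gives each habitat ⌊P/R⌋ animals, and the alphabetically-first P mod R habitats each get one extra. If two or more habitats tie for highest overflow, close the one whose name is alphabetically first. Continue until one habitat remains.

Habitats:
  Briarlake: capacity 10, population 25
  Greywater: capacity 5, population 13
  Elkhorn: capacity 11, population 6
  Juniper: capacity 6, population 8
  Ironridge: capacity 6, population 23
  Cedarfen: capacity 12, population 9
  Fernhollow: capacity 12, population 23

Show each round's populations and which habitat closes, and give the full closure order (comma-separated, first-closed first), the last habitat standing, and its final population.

Closure order: Ironridge, Briarlake, Fernhollow, Greywater, Juniper, Cedarfen
Last habitat: Elkhorn with 107 animals

Round 1: Briarlake=25 Cedarfen=9 Elkhorn=6 Fernhollow=23 Greywater=13 Ironridge=23 Juniper=8 → close Ironridge (overflow 17)
  23÷6 = 3 each, +1 to first 5
Round 2: Briarlake=29 Cedarfen=13 Elkhorn=10 Fernhollow=27 Greywater=17 Juniper=11 → close Briarlake (overflow 19)
  29÷5 = 5 each, +1 to first 4
Round 3: Cedarfen=19 Elkhorn=16 Fernhollow=33 Greywater=23 Juniper=16 → close Fernhollow (overflow 21)
  33÷4 = 8 each, +1 to first 1
Round 4: Cedarfen=28 Elkhorn=24 Greywater=31 Juniper=24 → close Greywater (overflow 26)
  31÷3 = 10 each, +1 to first 1
Round 5: Cedarfen=39 Elkhorn=34 Juniper=34 → close Juniper (overflow 28)
  34÷2 = 17 each, +1 to first 0
Round 6: Cedarfen=56 Elkhorn=51 → close Cedarfen (overflow 44)
  56÷1 = 56 each, +1 to first 0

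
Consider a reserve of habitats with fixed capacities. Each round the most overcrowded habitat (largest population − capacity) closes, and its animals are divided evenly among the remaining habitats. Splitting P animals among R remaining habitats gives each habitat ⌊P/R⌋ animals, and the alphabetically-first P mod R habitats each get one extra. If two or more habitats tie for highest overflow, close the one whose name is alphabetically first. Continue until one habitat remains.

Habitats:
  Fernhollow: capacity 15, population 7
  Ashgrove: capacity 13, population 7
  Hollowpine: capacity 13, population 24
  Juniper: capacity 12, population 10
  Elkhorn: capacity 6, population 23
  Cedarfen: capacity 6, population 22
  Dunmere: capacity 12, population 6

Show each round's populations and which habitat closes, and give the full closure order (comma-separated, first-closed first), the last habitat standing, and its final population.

Closure order: Elkhorn, Cedarfen, Hollowpine, Juniper, Ashgrove, Dunmere
Last habitat: Fernhollow with 99 animals

Round 1: Ashgrove=7 Cedarfen=22 Dunmere=6 Elkhorn=23 Fernhollow=7 Hollowpine=24 Juniper=10 → close Elkhorn (overflow 17)
  23÷6 = 3 each, +1 to first 5
Round 2: Ashgrove=11 Cedarfen=26 Dunmere=10 Fernhollow=11 Hollowpine=28 Juniper=13 → close Cedarfen (overflow 20)
  26÷5 = 5 each, +1 to first 1
Round 3: Ashgrove=17 Dunmere=15 Fernhollow=16 Hollowpine=33 Juniper=18 → close Hollowpine (overflow 20)
  33÷4 = 8 each, +1 to first 1
Round 4: Ashgrove=26 Dunmere=23 Fernhollow=24 Juniper=26 → close Juniper (overflow 14)
  26÷3 = 8 each, +1 to first 2
Round 5: Ashgrove=35 Dunmere=32 Fernhollow=32 → close Ashgrove (overflow 22)
  35÷2 = 17 each, +1 to first 1
Round 6: Dunmere=50 Fernhollow=49 → close Dunmere (overflow 38)
  50÷1 = 50 each, +1 to first 0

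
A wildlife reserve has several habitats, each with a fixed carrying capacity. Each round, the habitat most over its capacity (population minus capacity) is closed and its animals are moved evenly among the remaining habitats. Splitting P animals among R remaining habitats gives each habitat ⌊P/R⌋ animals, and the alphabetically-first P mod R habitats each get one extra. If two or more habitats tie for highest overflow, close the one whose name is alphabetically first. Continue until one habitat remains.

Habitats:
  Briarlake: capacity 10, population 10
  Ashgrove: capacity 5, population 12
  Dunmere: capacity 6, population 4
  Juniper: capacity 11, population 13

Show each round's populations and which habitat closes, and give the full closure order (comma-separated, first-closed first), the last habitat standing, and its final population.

Round 1: Ashgrove=12 Briarlake=10 Dunmere=4 Juniper=13 → close Ashgrove (overflow 7)
  12÷3 = 4 each, +1 to first 0
Round 2: Briarlake=14 Dunmere=8 Juniper=17 → close Juniper (overflow 6)
  17÷2 = 8 each, +1 to first 1
Round 3: Briarlake=23 Dunmere=16 → close Briarlake (overflow 13)
  23÷1 = 23 each, +1 to first 0

Closure order: Ashgrove, Juniper, Briarlake
Last habitat: Dunmere with 39 animals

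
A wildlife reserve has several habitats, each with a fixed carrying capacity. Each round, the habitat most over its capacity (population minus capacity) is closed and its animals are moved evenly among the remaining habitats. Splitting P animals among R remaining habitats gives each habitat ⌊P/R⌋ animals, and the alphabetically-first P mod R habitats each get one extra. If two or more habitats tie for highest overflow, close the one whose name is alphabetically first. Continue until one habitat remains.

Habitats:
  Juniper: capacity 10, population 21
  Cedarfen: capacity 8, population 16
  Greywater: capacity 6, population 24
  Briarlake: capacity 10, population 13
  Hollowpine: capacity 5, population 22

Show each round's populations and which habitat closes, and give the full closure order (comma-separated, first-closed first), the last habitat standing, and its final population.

Closure order: Greywater, Hollowpine, Juniper, Cedarfen
Last habitat: Briarlake with 96 animals

Round 1: Briarlake=13 Cedarfen=16 Greywater=24 Hollowpine=22 Juniper=21 → close Greywater (overflow 18)
  24÷4 = 6 each, +1 to first 0
Round 2: Briarlake=19 Cedarfen=22 Hollowpine=28 Juniper=27 → close Hollowpine (overflow 23)
  28÷3 = 9 each, +1 to first 1
Round 3: Briarlake=29 Cedarfen=31 Juniper=36 → close Juniper (overflow 26)
  36÷2 = 18 each, +1 to first 0
Round 4: Briarlake=47 Cedarfen=49 → close Cedarfen (overflow 41)
  49÷1 = 49 each, +1 to first 0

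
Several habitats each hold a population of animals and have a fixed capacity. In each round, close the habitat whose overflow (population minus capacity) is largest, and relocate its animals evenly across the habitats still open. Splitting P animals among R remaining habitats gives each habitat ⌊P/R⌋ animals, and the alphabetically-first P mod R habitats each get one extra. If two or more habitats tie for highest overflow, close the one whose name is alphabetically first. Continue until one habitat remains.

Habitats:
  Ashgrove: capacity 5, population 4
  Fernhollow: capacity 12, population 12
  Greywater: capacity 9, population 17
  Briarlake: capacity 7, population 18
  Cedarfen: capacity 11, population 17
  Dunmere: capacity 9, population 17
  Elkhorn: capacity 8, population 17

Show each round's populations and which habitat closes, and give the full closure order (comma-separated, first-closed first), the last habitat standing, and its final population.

Closure order: Briarlake, Elkhorn, Dunmere, Greywater, Cedarfen, Fernhollow
Last habitat: Ashgrove with 102 animals

Round 1: Ashgrove=4 Briarlake=18 Cedarfen=17 Dunmere=17 Elkhorn=17 Fernhollow=12 Greywater=17 → close Briarlake (overflow 11)
  18÷6 = 3 each, +1 to first 0
Round 2: Ashgrove=7 Cedarfen=20 Dunmere=20 Elkhorn=20 Fernhollow=15 Greywater=20 → close Elkhorn (overflow 12)
  20÷5 = 4 each, +1 to first 0
Round 3: Ashgrove=11 Cedarfen=24 Dunmere=24 Fernhollow=19 Greywater=24 → close Dunmere (overflow 15)
  24÷4 = 6 each, +1 to first 0
Round 4: Ashgrove=17 Cedarfen=30 Fernhollow=25 Greywater=30 → close Greywater (overflow 21)
  30÷3 = 10 each, +1 to first 0
Round 5: Ashgrove=27 Cedarfen=40 Fernhollow=35 → close Cedarfen (overflow 29)
  40÷2 = 20 each, +1 to first 0
Round 6: Ashgrove=47 Fernhollow=55 → close Fernhollow (overflow 43)
  55÷1 = 55 each, +1 to first 0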